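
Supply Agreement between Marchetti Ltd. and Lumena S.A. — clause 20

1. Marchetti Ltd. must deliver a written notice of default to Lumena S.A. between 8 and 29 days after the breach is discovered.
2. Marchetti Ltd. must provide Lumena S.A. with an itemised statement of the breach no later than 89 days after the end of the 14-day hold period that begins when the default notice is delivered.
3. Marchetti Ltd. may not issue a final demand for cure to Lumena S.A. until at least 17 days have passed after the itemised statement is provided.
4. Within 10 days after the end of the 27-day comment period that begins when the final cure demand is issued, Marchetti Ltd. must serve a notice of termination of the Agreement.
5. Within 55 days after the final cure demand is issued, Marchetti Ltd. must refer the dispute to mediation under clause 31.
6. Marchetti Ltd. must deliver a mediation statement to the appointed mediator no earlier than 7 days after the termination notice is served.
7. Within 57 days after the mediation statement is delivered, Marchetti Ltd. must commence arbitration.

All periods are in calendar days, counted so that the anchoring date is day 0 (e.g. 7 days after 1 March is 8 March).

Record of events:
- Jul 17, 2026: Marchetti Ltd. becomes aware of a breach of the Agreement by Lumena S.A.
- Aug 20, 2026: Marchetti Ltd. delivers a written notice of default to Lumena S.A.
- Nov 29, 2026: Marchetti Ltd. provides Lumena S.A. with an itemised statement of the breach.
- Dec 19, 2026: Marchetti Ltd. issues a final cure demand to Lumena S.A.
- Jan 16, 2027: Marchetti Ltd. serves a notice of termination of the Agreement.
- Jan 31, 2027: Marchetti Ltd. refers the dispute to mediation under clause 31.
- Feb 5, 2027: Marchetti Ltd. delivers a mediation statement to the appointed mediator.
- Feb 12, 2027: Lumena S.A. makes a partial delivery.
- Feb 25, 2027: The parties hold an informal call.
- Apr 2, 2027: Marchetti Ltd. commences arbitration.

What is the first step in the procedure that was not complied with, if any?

Step 1: the window is 8–29 days after Jul 17, 2026 (when the breach is discovered), so Jul 25, 2026 through Aug 15, 2026; done Aug 20, 2026 — 5 days after the window closed.

Step 1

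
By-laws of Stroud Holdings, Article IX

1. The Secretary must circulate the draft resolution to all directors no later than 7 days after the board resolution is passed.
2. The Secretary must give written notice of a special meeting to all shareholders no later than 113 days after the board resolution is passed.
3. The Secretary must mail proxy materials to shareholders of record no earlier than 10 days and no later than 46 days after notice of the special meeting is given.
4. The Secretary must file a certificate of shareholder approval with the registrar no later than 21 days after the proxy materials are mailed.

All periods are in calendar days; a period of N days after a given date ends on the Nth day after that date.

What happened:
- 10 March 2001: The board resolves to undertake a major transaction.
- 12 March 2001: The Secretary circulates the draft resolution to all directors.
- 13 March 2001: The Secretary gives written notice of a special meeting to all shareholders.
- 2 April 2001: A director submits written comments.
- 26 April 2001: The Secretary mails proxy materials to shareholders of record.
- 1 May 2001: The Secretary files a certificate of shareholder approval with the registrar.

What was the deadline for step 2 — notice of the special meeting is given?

Step 2 runs from 10 March 2001, when the board resolution is passed. 113 days after 10 March 2001 is 1 July 2001.

1 July 2001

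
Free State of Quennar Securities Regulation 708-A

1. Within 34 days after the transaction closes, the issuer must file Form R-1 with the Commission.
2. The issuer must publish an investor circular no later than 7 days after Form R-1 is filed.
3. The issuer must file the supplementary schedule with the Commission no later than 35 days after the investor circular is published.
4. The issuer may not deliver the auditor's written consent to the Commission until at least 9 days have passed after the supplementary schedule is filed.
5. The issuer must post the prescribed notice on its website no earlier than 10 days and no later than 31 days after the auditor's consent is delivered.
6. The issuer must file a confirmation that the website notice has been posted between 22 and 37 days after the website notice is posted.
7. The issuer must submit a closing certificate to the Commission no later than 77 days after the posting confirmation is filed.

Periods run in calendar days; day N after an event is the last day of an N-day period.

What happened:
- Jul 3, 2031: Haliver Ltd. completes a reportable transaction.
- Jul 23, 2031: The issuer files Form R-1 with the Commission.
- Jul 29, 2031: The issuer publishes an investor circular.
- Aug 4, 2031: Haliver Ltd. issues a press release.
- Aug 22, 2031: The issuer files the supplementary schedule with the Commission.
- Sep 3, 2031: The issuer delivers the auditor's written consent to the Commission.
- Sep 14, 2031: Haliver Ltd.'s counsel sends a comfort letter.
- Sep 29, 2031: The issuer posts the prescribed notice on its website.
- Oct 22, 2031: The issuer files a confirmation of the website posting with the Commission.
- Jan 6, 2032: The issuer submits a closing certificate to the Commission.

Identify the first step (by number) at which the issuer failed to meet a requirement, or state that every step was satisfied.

Step 1: 34 days after Jul 3, 2031 (when the transaction closes) is Aug 6, 2031; completed Jul 23, 2031, before the deadline.
Step 2: 7 days after Jul 23, 2031 (when Form R-1 is filed) is Jul 30, 2031; completed Jul 29, 2031, before the deadline.
Step 3: 35 days after Jul 29, 2031 (when the investor circular is published) is Sep 2, 2031; Aug 22, 2031 is within that limit.
Step 4: the earliest permitted date is 9 days after Aug 22, 2031 (when the supplementary schedule is filed), i.e. Aug 31, 2031; done Sep 3, 2031, after the minimum wait.
Step 5: the window is 10–31 days after Sep 3, 2031 (when the auditor's consent is delivered), so Sep 13, 2031 through Oct 4, 2031; Sep 29, 2031 falls inside that range.
Step 6: the window is 22–37 days after Sep 29, 2031 (when the website notice is posted), so Oct 21, 2031 through Nov 5, 2031; done Oct 22, 2031, which is between those dates.
Step 7: 77 days after Oct 22, 2031 (when the posting confirmation is filed) is Jan 7, 2032; completed Jan 6, 2032, before the deadline.

None — every step was satisfied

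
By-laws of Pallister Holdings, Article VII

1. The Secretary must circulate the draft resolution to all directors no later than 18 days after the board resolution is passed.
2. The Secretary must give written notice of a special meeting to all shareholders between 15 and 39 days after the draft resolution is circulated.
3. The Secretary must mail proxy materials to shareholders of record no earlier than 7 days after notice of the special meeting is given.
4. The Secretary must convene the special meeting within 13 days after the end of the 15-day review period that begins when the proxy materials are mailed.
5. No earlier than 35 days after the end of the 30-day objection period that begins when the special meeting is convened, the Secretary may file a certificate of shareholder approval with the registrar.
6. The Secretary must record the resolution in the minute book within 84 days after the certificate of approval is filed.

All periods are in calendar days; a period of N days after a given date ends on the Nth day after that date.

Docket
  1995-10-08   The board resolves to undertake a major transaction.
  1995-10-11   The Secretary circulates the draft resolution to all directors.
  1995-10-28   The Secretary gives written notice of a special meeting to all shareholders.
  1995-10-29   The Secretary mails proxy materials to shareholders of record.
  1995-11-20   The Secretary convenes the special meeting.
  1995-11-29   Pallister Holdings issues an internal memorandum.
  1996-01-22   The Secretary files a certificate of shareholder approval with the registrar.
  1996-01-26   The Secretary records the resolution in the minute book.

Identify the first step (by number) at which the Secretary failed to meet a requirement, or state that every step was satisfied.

Step 1 — counting 18 days from 1995-10-08 (when the board resolution is passed) gives a deadline of 1995-10-26; 1995-10-11 is within that limit.
Step 2 — 15 and 39 days from 1995-10-11 (when the draft resolution is circulated) are 1995-10-26 and 1995-11-19 respectively; 1995-10-28 falls inside that range.
Step 3 — must wait 7 days from 1995-10-28 (when notice of the special meeting is given), so not before 1995-11-04; acted on 1995-10-29, 6 days prematurely.

Step 3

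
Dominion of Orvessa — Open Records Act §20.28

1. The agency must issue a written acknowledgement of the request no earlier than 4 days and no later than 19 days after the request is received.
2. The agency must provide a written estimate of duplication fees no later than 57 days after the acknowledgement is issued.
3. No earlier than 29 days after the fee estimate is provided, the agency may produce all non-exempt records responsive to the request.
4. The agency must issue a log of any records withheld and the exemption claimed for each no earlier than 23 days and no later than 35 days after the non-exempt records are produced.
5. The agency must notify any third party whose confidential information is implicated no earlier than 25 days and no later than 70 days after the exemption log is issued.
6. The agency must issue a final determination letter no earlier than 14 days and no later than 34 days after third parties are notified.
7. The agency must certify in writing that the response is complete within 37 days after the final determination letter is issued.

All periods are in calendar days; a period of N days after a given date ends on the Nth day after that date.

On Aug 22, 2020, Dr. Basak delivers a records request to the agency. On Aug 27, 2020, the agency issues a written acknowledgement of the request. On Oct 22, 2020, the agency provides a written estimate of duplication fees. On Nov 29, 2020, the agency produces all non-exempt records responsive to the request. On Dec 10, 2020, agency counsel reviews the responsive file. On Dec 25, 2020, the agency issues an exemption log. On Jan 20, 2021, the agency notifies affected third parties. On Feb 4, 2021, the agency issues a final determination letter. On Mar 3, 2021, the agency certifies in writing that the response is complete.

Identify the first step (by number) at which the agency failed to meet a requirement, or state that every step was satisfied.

Step 1 — 4 and 19 days from Aug 22, 2020 (when the request is received) are Aug 26, 2020 and Sep 10, 2020 respectively; done Aug 27, 2020, which is between those dates.
Step 2 — counting 57 days from Aug 27, 2020 (when the acknowledgement is issued) gives a deadline of Oct 23, 2020; Oct 22, 2020 is within that limit.
Step 3 — must wait 29 days from Oct 22, 2020 (when the fee estimate is provided), so not before Nov 20, 2020; Nov 29, 2020 is on or after that date.
Step 4 — 23 and 35 days from Nov 29, 2020 (when the non-exempt records are produced) are Dec 22, 2020 and Jan 3, 2021 respectively; Dec 25, 2020 falls inside that range.
Step 5 — 25 and 70 days from Dec 25, 2020 (when the exemption log is issued) are Jan 19, 2021 and Mar 5, 2021 respectively; done Jan 20, 2021 — within the window.
Step 6 — 14 and 34 days from Jan 20, 2021 (when third parties are notified) are Feb 3, 2021 and Feb 23, 2021 respectively; done Feb 4, 2021 — within the window.
Step 7 — counting 37 days from Feb 4, 2021 (when the final determination letter is issued) gives a deadline of Mar 13, 2021; done Mar 3, 2021 — timely.

None — every step was satisfied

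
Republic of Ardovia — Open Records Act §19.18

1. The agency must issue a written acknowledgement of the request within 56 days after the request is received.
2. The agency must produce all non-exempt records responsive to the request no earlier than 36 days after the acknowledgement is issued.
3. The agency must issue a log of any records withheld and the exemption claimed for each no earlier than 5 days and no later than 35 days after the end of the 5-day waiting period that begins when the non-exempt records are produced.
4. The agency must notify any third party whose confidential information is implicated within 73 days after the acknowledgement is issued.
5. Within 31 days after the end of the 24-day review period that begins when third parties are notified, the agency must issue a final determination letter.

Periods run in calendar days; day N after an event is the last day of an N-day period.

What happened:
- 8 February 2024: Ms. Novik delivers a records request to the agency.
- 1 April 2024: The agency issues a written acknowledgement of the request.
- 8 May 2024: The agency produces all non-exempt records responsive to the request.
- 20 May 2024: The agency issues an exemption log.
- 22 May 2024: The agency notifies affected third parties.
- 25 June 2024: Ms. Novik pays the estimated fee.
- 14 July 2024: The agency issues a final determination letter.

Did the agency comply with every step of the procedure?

Step 1: 56 days after 8 February 2024 (when the request is received) is 4 April 2024; completed 1 April 2024, before the deadline.
Step 2: the earliest permitted date is 36 days after 1 April 2024 (when the acknowledgement is issued), i.e. 7 May 2024; done 8 May 2024, after the minimum wait.
Step 3: the window is 5–35 days after 13 May 2024 (end of the 5-day waiting period, which began when the non-exempt records are produced on 8 May 2024), so 18 May 2024 through 17 June 2024; 20 May 2024 falls inside that range.
Step 4: 73 days after 1 April 2024 (when the acknowledgement is issued) is 13 June 2024; completed 22 May 2024, before the deadline.
Step 5: 31 days after 15 June 2024 (end of the 24-day review period, which began when third parties are notified on 22 May 2024) is 16 July 2024; done 14 July 2024 — timely.

Yes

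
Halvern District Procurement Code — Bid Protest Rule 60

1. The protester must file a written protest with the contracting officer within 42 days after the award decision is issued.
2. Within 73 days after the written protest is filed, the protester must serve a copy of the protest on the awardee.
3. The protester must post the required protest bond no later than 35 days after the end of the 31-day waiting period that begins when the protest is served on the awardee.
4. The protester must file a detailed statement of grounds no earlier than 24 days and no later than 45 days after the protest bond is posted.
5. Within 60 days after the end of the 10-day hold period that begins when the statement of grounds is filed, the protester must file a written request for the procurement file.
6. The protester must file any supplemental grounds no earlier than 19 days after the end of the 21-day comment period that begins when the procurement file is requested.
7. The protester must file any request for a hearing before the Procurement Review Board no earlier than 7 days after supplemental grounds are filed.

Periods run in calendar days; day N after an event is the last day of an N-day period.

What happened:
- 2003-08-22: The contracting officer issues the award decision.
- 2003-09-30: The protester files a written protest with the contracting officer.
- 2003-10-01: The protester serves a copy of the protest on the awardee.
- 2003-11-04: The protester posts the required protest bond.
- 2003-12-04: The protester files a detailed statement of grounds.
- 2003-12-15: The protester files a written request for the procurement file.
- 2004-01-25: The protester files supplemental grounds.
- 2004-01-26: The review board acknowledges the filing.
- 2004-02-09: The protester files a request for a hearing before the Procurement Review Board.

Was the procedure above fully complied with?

Yes

Step 1 — counting 42 days from 2003-08-22 (when the award decision is issued) gives a deadline of 2003-10-03; done 2003-09-30 — timely.
Step 2 — counting 73 days from 2003-09-30 (when the written protest is filed) gives a deadline of 2003-12-12; completed 2003-10-01, before the deadline.
Step 3 — counting 35 days from 2003-11-01 (end of the 31-day waiting period, which began when the protest is served on the awardee on 2003-10-01) gives a deadline of 2003-12-06; 2003-11-04 is within that limit.
Step 4 — 24 and 45 days from 2003-11-04 (when the protest bond is posted) are 2003-11-28 and 2003-12-19 respectively; done 2003-12-04, which is between those dates.
Step 5 — counting 60 days from 2003-12-14 (end of the 10-day hold period, which began when the statement of grounds is filed on 2003-12-04) gives a deadline of 2004-02-12; completed 2003-12-15, before the deadline.
Step 6 — must wait 19 days from 2004-01-05 (end of the 21-day comment period, which began when the procurement file is requested on 2003-12-15), so not before 2004-01-24; done 2004-01-25, after the minimum wait.
Step 7 — must wait 7 days from 2004-01-25 (when supplemental grounds are filed), so not before 2004-02-01; 2004-02-09 is on or after that date.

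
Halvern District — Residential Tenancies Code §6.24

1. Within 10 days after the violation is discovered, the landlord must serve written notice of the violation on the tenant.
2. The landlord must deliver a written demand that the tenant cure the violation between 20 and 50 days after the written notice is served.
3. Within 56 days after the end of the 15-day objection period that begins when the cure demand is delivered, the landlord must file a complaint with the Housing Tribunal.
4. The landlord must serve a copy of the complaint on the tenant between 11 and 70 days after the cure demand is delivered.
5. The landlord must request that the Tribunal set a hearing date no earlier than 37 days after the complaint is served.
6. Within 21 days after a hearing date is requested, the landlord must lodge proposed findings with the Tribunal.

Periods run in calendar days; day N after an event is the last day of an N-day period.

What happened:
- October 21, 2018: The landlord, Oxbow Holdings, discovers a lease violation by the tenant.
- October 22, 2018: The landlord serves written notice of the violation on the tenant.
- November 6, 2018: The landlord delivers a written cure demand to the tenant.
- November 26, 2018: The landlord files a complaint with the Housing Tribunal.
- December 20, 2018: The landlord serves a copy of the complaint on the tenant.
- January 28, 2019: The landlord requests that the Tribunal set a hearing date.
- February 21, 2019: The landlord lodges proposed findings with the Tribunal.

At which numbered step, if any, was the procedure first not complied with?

(1) due by October 21, 2018 + 10 days = October 31, 2018; done October 22, 2018 — timely.
(2) the permitted window runs from October 22, 2018 + 20 = November 11, 2018 to October 22, 2018 + 50 = December 11, 2018; done November 6, 2018 — 5 days before the window opened.
No need to go further; step 2 was not satisfied.

Step 2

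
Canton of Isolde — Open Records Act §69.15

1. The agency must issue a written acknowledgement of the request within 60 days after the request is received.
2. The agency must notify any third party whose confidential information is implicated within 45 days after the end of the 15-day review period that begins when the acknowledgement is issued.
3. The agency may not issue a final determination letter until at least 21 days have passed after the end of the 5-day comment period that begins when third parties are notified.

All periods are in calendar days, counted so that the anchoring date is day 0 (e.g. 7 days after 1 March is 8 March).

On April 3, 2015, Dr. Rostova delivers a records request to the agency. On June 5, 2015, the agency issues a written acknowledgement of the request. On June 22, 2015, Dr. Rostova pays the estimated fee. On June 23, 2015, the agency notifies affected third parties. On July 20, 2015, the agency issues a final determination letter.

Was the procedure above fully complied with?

No

Step 1: 60 days after April 3, 2015 (when the request is received) is June 2, 2015; June 5, 2015 misses that deadline by 3 days.
The analysis stops there.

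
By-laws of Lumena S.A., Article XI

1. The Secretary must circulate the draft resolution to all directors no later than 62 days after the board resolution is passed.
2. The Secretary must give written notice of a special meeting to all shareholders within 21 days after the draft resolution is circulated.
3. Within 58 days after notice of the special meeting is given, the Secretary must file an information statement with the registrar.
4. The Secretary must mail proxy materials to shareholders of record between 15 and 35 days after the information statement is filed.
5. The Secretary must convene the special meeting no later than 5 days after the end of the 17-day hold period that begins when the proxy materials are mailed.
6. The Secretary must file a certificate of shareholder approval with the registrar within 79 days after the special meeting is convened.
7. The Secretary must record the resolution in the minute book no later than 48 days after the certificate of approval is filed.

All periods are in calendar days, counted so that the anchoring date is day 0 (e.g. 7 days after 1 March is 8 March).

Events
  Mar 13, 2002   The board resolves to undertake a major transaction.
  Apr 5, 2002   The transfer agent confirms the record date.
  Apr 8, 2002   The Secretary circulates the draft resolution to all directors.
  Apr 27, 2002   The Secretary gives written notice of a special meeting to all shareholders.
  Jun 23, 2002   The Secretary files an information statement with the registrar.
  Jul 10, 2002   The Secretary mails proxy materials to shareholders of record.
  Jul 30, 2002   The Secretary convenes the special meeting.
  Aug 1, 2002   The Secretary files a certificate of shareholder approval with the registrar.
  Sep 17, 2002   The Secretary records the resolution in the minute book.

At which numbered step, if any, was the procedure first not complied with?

(1) due by Mar 13, 2002 + 62 days = May 14, 2002; done Apr 8, 2002 — timely.
(2) due by Apr 8, 2002 + 21 days = Apr 29, 2002; done Apr 27, 2002 — timely.
(3) due by Apr 27, 2002 + 58 days = Jun 24, 2002; Jun 23, 2002 is within that limit.
(4) the permitted window runs from Jun 23, 2002 + 15 = Jul 8, 2002 to Jun 23, 2002 + 35 = Jul 28, 2002; Jul 10, 2002 falls inside that range.
(5) due by Jul 27, 2002 + 5 days = Aug 1, 2002; Jul 30, 2002 is within that limit.
(6) due by Jul 30, 2002 + 79 days = Oct 17, 2002; done Aug 1, 2002 — timely.
(7) due by Aug 1, 2002 + 48 days = Sep 18, 2002; done Sep 17, 2002 — timely.

None — every step was satisfied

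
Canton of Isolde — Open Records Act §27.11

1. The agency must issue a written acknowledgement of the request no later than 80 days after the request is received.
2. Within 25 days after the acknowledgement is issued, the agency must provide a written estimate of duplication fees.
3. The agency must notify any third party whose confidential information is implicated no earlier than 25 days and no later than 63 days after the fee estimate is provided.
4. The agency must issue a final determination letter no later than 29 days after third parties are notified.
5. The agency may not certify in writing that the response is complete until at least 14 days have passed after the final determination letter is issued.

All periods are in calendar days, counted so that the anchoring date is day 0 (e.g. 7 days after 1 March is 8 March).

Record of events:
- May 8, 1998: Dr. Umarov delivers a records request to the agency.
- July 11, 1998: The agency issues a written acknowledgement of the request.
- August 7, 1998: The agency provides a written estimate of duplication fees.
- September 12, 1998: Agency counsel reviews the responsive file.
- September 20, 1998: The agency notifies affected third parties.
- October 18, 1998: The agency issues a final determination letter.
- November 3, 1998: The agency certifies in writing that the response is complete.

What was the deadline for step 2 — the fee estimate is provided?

Step 2 runs from July 11, 1998, when the acknowledgement is issued. 25 days after July 11, 1998 is August 5, 1998.

August 5, 1998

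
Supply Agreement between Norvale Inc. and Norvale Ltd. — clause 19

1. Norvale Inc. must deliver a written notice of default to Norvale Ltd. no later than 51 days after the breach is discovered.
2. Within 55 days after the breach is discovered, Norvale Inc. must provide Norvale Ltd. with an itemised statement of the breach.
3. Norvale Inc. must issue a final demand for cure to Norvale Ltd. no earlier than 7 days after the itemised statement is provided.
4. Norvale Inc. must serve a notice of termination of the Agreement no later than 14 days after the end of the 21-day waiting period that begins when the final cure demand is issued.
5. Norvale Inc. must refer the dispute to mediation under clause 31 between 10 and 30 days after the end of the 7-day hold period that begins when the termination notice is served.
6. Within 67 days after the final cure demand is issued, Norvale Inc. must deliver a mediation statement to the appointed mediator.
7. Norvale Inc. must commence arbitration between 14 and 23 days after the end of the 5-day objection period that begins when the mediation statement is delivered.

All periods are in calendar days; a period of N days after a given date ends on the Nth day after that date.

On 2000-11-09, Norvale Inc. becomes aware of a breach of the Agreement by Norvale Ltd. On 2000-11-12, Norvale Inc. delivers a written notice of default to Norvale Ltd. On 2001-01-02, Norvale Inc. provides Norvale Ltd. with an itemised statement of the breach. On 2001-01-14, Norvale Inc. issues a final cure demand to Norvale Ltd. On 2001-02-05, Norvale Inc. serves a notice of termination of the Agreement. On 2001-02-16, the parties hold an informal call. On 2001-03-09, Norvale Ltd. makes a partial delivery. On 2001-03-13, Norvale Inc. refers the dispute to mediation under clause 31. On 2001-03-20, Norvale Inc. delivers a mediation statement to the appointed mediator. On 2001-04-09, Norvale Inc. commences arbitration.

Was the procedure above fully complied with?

Yes

Step 1 — counting 51 days from 2000-11-09 (when the breach is discovered) gives a deadline of 2000-12-30; completed 2000-11-12, before the deadline.
Step 2 — counting 55 days from 2000-11-09 (when the breach is discovered) gives a deadline of 2001-01-03; done 2001-01-02 — timely.
Step 3 — must wait 7 days from 2001-01-02 (when the itemised statement is provided), so not before 2001-01-09; done 2001-01-14 — permitted.
Step 4 — counting 14 days from 2001-02-04 (end of the 21-day waiting period, which began when the final cure demand is issued on 2001-01-14) gives a deadline of 2001-02-18; done 2001-02-05 — timely.
Step 5 — 10 and 30 days from 2001-02-12 (end of the 7-day hold period, which began when the termination notice is served on 2001-02-05) are 2001-02-22 and 2001-03-14 respectively; done 2001-03-13, which is between those dates.
Step 6 — counting 67 days from 2001-01-14 (when the final cure demand is issued) gives a deadline of 2001-03-22; done 2001-03-20 — timely.
Step 7 — 14 and 23 days from 2001-03-25 (end of the 5-day objection period, which began when the mediation statement is delivered on 2001-03-20) are 2001-04-08 and 2001-04-17 respectively; done 2001-04-09, which is between those dates.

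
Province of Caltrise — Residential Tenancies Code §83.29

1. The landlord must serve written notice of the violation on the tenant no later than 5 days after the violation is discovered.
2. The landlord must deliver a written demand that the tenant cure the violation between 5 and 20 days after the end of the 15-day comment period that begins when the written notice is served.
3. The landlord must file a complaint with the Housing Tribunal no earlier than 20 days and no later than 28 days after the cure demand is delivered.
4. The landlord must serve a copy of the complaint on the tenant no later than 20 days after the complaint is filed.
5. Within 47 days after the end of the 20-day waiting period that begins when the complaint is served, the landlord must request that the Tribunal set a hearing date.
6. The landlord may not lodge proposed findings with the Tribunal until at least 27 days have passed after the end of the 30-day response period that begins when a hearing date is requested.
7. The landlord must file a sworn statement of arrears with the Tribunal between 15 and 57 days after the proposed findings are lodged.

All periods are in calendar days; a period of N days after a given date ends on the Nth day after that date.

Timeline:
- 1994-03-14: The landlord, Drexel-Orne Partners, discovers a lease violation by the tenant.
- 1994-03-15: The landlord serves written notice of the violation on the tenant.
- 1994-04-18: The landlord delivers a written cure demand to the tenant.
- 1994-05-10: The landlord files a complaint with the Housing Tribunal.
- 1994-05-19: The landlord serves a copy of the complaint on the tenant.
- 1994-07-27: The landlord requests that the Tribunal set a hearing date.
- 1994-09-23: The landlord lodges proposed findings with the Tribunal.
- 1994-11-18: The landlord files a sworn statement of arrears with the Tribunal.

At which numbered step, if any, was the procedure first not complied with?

Step 5

Step 1: 5 days after 1994-03-14 (when the violation is discovered) is 1994-03-19; done 1994-03-15 — timely.
Step 2: the window is 5–20 days after 1994-03-30 (end of the 15-day comment period, which began when the written notice is served on 1994-03-15), so 1994-04-04 through 1994-04-19; done 1994-04-18, which is between those dates.
Step 3: the window is 20–28 days after 1994-04-18 (when the cure demand is delivered), so 1994-05-08 through 1994-05-16; 1994-05-10 falls inside that range.
Step 4: 20 days after 1994-05-10 (when the complaint is filed) is 1994-05-30; 1994-05-19 is within that limit.
Step 5: 47 days after 1994-06-08 (end of the 20-day waiting period, which began when the complaint is served on 1994-05-19) is 1994-07-25; done 1994-07-27 — 2 days late.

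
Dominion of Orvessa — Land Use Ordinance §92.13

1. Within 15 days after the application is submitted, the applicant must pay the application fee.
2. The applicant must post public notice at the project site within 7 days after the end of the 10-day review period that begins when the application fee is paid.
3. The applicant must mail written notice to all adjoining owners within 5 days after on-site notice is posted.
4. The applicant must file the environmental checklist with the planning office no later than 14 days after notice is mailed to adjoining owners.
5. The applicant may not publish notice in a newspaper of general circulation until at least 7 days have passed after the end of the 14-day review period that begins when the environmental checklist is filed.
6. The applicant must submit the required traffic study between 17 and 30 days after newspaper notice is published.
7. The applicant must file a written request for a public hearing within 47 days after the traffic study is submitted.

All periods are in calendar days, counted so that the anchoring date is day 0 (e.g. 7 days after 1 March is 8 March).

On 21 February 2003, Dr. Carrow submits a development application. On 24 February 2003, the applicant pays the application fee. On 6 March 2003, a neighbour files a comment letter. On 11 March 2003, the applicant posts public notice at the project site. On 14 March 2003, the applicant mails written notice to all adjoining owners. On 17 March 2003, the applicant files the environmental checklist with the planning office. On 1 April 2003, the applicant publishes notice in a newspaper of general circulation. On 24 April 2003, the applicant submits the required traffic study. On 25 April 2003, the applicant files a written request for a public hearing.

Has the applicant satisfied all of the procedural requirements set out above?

No

Step 1 — counting 15 days from 21 February 2003 (when the application is submitted) gives a deadline of 8 March 2003; completed 24 February 2003, before the deadline.
Step 2 — counting 7 days from 6 March 2003 (end of the 10-day review period, which began when the application fee is paid on 24 February 2003) gives a deadline of 13 March 2003; completed 11 March 2003, before the deadline.
Step 3 — counting 5 days from 11 March 2003 (when on-site notice is posted) gives a deadline of 16 March 2003; done 14 March 2003 — timely.
Step 4 — counting 14 days from 14 March 2003 (when notice is mailed to adjoining owners) gives a deadline of 28 March 2003; done 17 March 2003 — timely.
Step 5 — must wait 7 days from 31 March 2003 (end of the 14-day review period, which began when the environmental checklist is filed on 17 March 2003), so not before 7 April 2003; 1 April 2003 is 6 days before the earliest permitted date.
That is the first point of non-compliance.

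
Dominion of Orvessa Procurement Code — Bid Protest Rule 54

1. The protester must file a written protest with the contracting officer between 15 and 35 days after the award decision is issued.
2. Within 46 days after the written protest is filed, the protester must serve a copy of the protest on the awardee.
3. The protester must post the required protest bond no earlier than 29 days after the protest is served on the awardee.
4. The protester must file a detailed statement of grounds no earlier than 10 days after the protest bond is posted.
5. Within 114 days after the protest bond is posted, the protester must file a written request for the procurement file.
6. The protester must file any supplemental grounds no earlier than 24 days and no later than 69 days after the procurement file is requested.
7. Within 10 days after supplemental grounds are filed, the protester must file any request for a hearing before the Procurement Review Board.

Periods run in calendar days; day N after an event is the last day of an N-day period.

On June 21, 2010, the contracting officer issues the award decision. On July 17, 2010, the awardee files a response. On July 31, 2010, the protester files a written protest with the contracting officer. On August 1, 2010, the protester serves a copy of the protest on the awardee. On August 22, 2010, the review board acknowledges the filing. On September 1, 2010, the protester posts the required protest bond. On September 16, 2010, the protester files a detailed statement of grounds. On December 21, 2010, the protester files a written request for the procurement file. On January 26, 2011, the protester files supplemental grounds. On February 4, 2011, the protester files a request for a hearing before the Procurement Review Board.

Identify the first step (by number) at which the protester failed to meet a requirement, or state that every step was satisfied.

Step 1

(1) the permitted window runs from June 21, 2010 + 15 = July 6, 2010 to June 21, 2010 + 35 = July 26, 2010; July 31, 2010 is 5 days past the end of the window.
That is the first point of non-compliance.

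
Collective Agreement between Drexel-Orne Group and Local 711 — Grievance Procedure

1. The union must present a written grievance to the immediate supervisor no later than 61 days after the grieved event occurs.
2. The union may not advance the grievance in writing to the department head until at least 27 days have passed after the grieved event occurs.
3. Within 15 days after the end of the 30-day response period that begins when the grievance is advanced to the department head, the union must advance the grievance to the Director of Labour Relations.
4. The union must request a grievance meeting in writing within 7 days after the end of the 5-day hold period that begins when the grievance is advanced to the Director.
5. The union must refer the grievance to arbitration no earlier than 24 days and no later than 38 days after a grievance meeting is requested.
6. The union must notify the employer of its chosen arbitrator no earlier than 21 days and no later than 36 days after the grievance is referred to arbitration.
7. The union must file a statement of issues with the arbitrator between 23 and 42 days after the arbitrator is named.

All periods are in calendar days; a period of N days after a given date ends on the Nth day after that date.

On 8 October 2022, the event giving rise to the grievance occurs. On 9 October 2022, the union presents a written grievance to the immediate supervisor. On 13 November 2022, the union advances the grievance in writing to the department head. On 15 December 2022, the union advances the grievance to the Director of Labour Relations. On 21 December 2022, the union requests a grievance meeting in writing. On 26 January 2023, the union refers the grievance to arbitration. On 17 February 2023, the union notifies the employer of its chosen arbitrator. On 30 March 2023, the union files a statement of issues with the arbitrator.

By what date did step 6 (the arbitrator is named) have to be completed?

Step 6 runs from 26 January 2023, when the grievance is referred to arbitration. The window is 21–36 days after 26 January 2023; it closes on 3 March 2023.

3 March 2023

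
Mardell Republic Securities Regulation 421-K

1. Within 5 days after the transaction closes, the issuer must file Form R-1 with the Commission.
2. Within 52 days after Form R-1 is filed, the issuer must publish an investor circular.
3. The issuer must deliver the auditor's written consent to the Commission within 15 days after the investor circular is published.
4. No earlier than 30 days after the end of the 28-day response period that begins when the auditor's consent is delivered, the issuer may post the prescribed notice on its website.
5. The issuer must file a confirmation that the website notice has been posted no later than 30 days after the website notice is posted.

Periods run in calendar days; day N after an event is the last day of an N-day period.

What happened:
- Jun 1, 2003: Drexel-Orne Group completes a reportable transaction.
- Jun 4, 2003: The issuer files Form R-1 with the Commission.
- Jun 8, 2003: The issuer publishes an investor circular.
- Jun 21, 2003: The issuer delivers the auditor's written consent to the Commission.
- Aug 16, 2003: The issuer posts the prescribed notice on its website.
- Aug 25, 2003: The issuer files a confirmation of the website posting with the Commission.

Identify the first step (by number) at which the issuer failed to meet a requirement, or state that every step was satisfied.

Step 1 — counting 5 days from Jun 1, 2003 (when the transaction closes) gives a deadline of Jun 6, 2003; completed Jun 4, 2003, before the deadline.
Step 2 — counting 52 days from Jun 4, 2003 (when Form R-1 is filed) gives a deadline of Jul 26, 2003; Jun 8, 2003 is within that limit.
Step 3 — counting 15 days from Jun 8, 2003 (when the investor circular is published) gives a deadline of Jun 23, 2003; completed Jun 21, 2003, before the deadline.
Step 4 — must wait 30 days from Jul 19, 2003 (end of the 28-day response period, which began when the auditor's consent is delivered on Jun 21, 2003), so not before Aug 18, 2003; done Aug 16, 2003 — 2 days too early.

Step 4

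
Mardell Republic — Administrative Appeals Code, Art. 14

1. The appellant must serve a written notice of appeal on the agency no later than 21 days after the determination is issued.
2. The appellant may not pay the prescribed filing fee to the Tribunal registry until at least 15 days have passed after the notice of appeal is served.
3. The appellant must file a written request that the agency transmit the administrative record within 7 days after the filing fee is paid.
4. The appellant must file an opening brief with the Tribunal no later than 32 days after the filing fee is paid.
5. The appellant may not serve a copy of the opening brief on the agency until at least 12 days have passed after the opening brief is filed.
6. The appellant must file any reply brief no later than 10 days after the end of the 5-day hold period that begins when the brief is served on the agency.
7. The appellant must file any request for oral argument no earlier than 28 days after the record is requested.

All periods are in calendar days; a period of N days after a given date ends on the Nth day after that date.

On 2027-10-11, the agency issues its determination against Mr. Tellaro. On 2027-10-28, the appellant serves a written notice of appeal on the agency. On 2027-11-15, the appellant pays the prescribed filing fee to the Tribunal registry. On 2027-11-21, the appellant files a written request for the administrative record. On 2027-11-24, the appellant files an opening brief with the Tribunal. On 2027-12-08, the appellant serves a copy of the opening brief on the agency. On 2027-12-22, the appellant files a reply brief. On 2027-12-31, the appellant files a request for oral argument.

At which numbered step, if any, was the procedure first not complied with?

Step 1: 21 days after 2027-10-11 (when the determination is issued) is 2027-11-01; completed 2027-10-28, before the deadline.
Step 2: the earliest permitted date is 15 days after 2027-10-28 (when the notice of appeal is served), i.e. 2027-11-12; done 2027-11-15 — permitted.
Step 3: 7 days after 2027-11-15 (when the filing fee is paid) is 2027-11-22; done 2027-11-21 — timely.
Step 4: 32 days after 2027-11-15 (when the filing fee is paid) is 2027-12-17; done 2027-11-24 — timely.
Step 5: the earliest permitted date is 12 days after 2027-11-24 (when the opening brief is filed), i.e. 2027-12-06; done 2027-12-08 — permitted.
Step 6: 10 days after 2027-12-13 (end of the 5-day hold period, which began when the brief is served on the agency on 2027-12-08) is 2027-12-23; 2027-12-22 is within that limit.
Step 7: the earliest permitted date is 28 days after 2027-11-21 (when the record is requested), i.e. 2027-12-19; done 2027-12-31 — permitted.

None — every step was satisfied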